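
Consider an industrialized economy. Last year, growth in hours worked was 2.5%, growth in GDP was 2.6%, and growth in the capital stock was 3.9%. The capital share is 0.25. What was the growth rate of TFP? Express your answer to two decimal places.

Labor's share = 1 − 0.25 = 0.75.
The capital stock: 0.25 × 3.9 = 0.975 pp.
Hours worked: 0.75 × 2.5 = 1.875 pp.
TFP growth = 2.6 − 2.85 = -0.25%.

-0.25%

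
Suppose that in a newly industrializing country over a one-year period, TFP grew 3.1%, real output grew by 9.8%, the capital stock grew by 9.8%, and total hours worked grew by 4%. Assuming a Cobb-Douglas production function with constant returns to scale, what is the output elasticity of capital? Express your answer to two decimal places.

gY = gA + α·gK + (1−α)·gL, so gY − gA − gL = α(gK − gL).
9.8 − 3.1 − 4 = α × (9.8 − 4).
2.7 = 5.8 α, so α = 0.4655.

0.47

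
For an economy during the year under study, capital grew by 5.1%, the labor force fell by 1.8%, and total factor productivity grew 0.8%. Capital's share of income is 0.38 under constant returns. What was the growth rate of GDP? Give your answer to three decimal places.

Labor's share = 1 − 0.38 = 0.62.
Capital: 0.38 × 5.1 = 1.938 pp.
The labor force: 0.62 × (-1.8) = -1.116 pp.
Output growth = 0.8 + 0.822 = 1.622%.

1.622%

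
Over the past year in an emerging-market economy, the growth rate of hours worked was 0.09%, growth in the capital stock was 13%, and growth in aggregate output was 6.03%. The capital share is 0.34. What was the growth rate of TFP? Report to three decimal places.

TFP grew 1.551%.

Labor's share = 1 − 0.34 = 0.66.
The capital stock: 0.34 × 13 = 4.42 pp.
Hours worked: 0.66 × 0.09 = 0.0594 pp.
TFP growth = 6.03 − 4.4794 = 1.5506%.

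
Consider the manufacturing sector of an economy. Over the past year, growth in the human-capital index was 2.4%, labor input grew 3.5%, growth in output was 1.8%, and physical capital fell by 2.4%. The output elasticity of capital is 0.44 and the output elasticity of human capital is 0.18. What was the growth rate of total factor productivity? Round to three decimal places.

Labor's share = 1 − 0.44 − 0.18 = 0.38.
Physical capital: 0.44 × (-2.4) = -1.056 pp.
The human-capital index: 0.18 × 2.4 = 0.432 pp.
Labor input: 0.38 × 3.5 = 1.33 pp.
TFP growth = 1.8 − 0.706 = 1.094%.

1.094%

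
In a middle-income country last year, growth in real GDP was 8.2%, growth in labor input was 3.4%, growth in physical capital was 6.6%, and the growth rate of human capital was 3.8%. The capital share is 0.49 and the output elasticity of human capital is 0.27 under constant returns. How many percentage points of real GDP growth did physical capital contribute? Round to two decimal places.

3.23

Contribution = share × growth = 0.49 × 6.6 = 3.234 pp.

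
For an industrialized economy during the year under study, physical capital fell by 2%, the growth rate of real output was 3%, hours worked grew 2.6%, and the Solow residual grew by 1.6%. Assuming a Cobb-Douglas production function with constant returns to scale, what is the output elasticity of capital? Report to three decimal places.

α = 0.261

gY = gA + α·gK + (1−α)·gL, so gY − gA − gL = α(gK − gL).
3 − 1.6 − 2.6 = α × (-2 − 2.6).
-1.2 = -4.6 α, so α = 0.26087.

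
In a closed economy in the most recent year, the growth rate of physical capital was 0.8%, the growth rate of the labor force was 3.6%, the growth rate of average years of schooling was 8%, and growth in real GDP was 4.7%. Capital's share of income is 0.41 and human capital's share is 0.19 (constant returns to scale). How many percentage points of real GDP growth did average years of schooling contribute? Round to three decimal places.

1.520 pp

Contribution = share × growth = 0.19 × 8 = 1.52 pp.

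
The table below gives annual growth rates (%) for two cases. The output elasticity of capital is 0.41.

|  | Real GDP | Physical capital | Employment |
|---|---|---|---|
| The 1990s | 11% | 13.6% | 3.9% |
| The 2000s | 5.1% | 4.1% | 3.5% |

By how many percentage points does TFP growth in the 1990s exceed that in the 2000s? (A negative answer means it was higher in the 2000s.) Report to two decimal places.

Labor's share = 1 − 0.41 = 0.59.
The 1990s: TFP = 11 − 5.576 − 2.301 = 3.123%.
The 2000s: TFP = 5.1 − 1.681 − 2.065 = 1.354%.
Difference = 3.123 − (1.354) = 1.769 pp.

1.77 percentage points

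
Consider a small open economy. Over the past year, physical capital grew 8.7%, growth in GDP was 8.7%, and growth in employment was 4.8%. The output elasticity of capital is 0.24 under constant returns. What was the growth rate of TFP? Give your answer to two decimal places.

TFP grew 2.96%.

Labor's share = 1 − 0.24 = 0.76.
Physical capital: 0.24 × 8.7 = 2.088 pp.
Employment: 0.76 × 4.8 = 3.648 pp.
TFP growth = 8.7 − 5.736 = 2.964%.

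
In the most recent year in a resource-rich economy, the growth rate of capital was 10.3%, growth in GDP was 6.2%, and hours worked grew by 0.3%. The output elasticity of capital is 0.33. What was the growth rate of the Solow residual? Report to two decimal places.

2.60%

Labor's share = 1 − 0.33 = 0.67.
Capital: 0.33 × 10.3 = 3.399 pp.
Hours worked: 0.67 × 0.3 = 0.201 pp.
TFP growth = 6.2 − 3.6 = 2.6%.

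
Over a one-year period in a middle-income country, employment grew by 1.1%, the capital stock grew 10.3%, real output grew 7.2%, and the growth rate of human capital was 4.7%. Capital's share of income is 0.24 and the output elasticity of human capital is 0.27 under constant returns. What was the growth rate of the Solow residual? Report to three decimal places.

Labor's share = 1 − 0.24 − 0.27 = 0.49.
The capital stock: 0.24 × 10.3 = 2.472 pp.
Human capital: 0.27 × 4.7 = 1.269 pp.
Employment: 0.49 × 1.1 = 0.539 pp.
TFP growth = 7.2 − 4.28 = 2.92%.

2.920%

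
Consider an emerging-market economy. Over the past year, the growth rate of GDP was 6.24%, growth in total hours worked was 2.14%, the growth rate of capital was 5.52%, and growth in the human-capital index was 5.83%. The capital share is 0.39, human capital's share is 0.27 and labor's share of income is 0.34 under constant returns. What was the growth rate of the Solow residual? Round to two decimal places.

1.79%

Labor's share = 1 − 0.39 − 0.27 = 0.34.
Capital: 0.39 × 5.52 = 2.1528 pp.
The human-capital index: 0.27 × 5.83 = 1.5741 pp.
Total hours worked: 0.34 × 2.14 = 0.7276 pp.
TFP growth = 6.24 − 4.4545 = 1.7855%.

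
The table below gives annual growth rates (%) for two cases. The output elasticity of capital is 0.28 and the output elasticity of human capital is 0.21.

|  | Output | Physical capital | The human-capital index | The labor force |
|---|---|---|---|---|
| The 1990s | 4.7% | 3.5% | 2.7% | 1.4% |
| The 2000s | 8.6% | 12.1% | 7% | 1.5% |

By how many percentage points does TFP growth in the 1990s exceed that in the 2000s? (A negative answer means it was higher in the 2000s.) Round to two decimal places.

-0.54 percentage points

Labor's share = 1 − 0.28 − 0.21 = 0.51.
The 1990s: TFP = 4.7 − 0.98 − 0.567 − 0.714 = 2.439%.
The 2000s: TFP = 8.6 − 3.388 − 1.47 − 0.765 = 2.977%.
Difference = 2.439 − (2.977) = -0.538 pp.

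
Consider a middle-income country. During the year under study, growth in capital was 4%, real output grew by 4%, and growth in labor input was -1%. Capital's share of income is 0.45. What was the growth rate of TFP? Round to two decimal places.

Labor's share = 1 − 0.45 = 0.55.
Capital: 0.45 × 4 = 1.8 pp.
Labor input: 0.55 × (-1) = -0.55 pp.
TFP growth = 4 − 1.25 = 2.75%.

TFP growth was 2.75%.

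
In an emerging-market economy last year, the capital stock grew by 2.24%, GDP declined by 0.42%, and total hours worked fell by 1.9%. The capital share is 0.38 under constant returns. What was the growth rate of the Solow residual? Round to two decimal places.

-0.09%

Labor's share = 1 − 0.38 = 0.62.
The capital stock: 0.38 × 2.24 = 0.8512 pp.
Total hours worked: 0.62 × (-1.9) = -1.178 pp.
TFP growth = -0.42 + 0.3268 = -0.0932%.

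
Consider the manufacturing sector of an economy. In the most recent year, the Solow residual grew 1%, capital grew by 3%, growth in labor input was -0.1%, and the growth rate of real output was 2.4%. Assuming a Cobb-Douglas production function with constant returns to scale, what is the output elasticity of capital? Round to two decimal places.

0.48

gY = gA + α·gK + (1−α)·gL, so gY − gA − gL = α(gK − gL).
2.4 − 1 + 0.1 = α × (3 − (-0.1)).
1.5 = 3.1 α, so α = 0.4839.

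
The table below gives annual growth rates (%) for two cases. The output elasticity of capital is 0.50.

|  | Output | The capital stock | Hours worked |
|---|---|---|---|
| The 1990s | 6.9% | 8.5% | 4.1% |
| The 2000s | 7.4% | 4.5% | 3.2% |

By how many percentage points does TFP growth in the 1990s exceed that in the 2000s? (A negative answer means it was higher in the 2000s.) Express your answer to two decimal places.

-2.95 percentage points

Labor's share = 1 − 0.5 = 0.5.
The 1990s: TFP = 6.9 − 4.25 − 2.05 = 0.6%.
The 2000s: TFP = 7.4 − 2.25 − 1.6 = 3.55%.
Difference = 0.6 − (3.55) = -2.95 pp.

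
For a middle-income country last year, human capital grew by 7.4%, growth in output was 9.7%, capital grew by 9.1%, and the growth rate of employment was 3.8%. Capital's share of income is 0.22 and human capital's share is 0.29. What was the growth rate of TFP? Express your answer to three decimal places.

3.690%

Labor's share = 1 − 0.22 − 0.29 = 0.49.
Capital: 0.22 × 9.1 = 2.002 pp.
Human capital: 0.29 × 7.4 = 2.146 pp.
Employment: 0.49 × 3.8 = 1.862 pp.
TFP growth = 9.7 − 6.01 = 3.69%.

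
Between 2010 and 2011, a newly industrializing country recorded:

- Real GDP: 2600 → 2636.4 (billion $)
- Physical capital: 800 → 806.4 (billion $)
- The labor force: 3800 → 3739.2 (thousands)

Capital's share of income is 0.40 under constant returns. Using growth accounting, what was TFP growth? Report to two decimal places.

Real GDP growth = (2636.4 − 2600) / 2600 = 1.4%.
Physical capital growth = (806.4 − 800) / 800 = 0.8%.
The labor force growth = (3739.2 − 3800) / 3800 = -1.6%.
Labor's share = 1 − 0.4 = 0.6.
Physical capital: 0.4 × 0.8 = 0.32 pp.
The labor force: 0.6 × (-1.6) = -0.96 pp.
TFP growth = 1.4 + 0.64 = 2.04%.

2.04%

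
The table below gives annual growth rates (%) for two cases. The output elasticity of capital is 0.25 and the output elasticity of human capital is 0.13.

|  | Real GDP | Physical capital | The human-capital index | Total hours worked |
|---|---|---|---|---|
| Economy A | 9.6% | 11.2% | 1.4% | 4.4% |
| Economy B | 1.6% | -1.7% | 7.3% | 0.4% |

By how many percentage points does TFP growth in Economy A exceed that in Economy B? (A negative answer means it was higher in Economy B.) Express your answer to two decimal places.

3.06 percentage points

Labor's share = 1 − 0.25 − 0.13 = 0.62.
Economy A: TFP = 9.6 − 2.8 − 0.182 − 2.728 = 3.89%.
Economy B: TFP = 1.6 + 0.425 − 0.949 − 0.248 = 0.828%.
Difference = 3.89 − (0.828) = 3.062 pp.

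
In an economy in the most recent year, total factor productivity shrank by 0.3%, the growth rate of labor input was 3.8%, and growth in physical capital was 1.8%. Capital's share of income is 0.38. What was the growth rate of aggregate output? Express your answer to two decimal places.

Labor's share = 1 − 0.38 = 0.62.
Physical capital: 0.38 × 1.8 = 0.684 pp.
Labor input: 0.62 × 3.8 = 2.356 pp.
Output growth = -0.3 + 3.04 = 2.74%.

2.74%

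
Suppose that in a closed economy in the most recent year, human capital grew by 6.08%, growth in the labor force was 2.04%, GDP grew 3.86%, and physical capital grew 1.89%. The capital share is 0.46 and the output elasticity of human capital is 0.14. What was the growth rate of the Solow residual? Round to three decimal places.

1.323%

Labor's share = 1 − 0.46 − 0.14 = 0.4.
Physical capital: 0.46 × 1.89 = 0.8694 pp.
Human capital: 0.14 × 6.08 = 0.8512 pp.
The labor force: 0.4 × 2.04 = 0.816 pp.
TFP growth = 3.86 − 2.5366 = 1.3234%.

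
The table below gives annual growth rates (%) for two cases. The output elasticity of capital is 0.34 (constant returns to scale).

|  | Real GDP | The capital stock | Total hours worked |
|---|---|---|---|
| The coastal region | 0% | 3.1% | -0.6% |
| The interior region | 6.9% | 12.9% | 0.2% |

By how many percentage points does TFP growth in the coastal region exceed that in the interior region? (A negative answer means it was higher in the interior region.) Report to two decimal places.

-3.04 percentage points

Labor's share = 1 − 0.34 = 0.66.
The coastal region: TFP = 0 − 1.054 + 0.396 = -0.658%.
The interior region: TFP = 6.9 − 4.386 − 0.132 = 2.382%.
Difference = -0.658 − (2.382) = -3.04 pp.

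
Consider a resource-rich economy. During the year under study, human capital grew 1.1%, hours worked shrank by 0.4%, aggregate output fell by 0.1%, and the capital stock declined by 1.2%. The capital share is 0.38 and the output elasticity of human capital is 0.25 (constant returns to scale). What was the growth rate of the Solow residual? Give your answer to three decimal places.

Labor's share = 1 − 0.38 − 0.25 = 0.37.
The capital stock: 0.38 × (-1.2) = -0.456 pp.
Human capital: 0.25 × 1.1 = 0.275 pp.
Hours worked: 0.37 × (-0.4) = -0.148 pp.
TFP growth = -0.1 + 0.329 = 0.229%.

0.229%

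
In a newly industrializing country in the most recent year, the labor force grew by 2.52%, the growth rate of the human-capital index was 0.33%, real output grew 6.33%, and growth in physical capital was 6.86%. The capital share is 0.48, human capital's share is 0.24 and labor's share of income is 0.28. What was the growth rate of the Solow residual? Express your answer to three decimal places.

Labor's share = 1 − 0.48 − 0.24 = 0.28.
Physical capital: 0.48 × 6.86 = 3.2928 pp.
The human-capital index: 0.24 × 0.33 = 0.0792 pp.
The labor force: 0.28 × 2.52 = 0.7056 pp.
TFP growth = 6.33 − 4.0776 = 2.2524%.

2.252%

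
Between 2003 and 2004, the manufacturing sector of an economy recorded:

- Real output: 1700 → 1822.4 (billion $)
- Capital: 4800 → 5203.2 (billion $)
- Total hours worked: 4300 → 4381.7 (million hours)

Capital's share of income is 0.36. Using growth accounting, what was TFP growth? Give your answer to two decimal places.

Real output growth = (1822.4 − 1700) / 1700 = 7.2%.
Capital growth = (5203.2 − 4800) / 4800 = 8.4%.
Total hours worked growth = (4381.7 − 4300) / 4300 = 1.9%.
Labor's share = 1 − 0.36 = 0.64.
Capital: 0.36 × 8.4 = 3.024 pp.
Total hours worked: 0.64 × 1.9 = 1.216 pp.
TFP growth = 7.2 − 4.24 = 2.96%.

2.96%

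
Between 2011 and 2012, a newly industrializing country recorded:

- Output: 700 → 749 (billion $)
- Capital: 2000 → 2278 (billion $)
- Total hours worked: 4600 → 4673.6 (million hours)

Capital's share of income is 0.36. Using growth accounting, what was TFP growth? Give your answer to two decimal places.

Output growth = (749 − 700) / 700 = 7%.
Capital growth = (2278 − 2000) / 2000 = 13.9%.
Total hours worked growth = (4673.6 − 4600) / 4600 = 1.6%.
Labor's share = 1 − 0.36 = 0.64.
Capital: 0.36 × 13.9 = 5.004 pp.
Total hours worked: 0.64 × 1.6 = 1.024 pp.
TFP growth = 7 − 6.028 = 0.972%.

TFP grew 0.97%.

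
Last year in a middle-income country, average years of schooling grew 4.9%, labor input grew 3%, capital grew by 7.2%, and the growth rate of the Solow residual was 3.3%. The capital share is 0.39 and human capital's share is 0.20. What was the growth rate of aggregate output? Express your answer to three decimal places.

Aggregate output growth was 8.318%.

Labor's share = 1 − 0.39 − 0.2 = 0.41.
Capital: 0.39 × 7.2 = 2.808 pp.
Average years of schooling: 0.2 × 4.9 = 0.98 pp.
Labor input: 0.41 × 3 = 1.23 pp.
Output growth = 3.3 + 5.018 = 8.318%.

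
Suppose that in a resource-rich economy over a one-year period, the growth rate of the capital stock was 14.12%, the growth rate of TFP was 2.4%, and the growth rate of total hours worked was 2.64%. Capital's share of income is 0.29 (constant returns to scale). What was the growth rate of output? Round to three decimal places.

8.369%

Labor's share = 1 − 0.29 = 0.71.
The capital stock: 0.29 × 14.12 = 4.0948 pp.
Total hours worked: 0.71 × 2.64 = 1.8744 pp.
Output growth = 2.4 + 5.9692 = 8.3692%.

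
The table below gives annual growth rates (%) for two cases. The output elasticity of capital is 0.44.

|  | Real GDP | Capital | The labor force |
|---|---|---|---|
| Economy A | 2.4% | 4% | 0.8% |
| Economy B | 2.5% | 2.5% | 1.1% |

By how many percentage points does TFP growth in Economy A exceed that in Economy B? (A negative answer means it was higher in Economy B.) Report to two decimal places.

Labor's share = 1 − 0.44 = 0.56.
Economy A: TFP = 2.4 − 1.76 − 0.448 = 0.192%.
Economy B: TFP = 2.5 − 1.1 − 0.616 = 0.784%.
Difference = 0.192 − (0.784) = -0.592 pp.

-0.59 percentage points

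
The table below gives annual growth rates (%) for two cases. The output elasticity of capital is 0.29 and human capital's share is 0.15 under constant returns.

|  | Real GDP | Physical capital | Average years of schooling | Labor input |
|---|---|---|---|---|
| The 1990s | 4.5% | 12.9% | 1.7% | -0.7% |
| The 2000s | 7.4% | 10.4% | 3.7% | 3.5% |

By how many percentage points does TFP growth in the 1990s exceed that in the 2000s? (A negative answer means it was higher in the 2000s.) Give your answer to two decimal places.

-0.97 percentage points

Labor's share = 1 − 0.29 − 0.15 = 0.56.
The 1990s: TFP = 4.5 − 3.741 − 0.255 + 0.392 = 0.896%.
The 2000s: TFP = 7.4 − 3.016 − 0.555 − 1.96 = 1.869%.
Difference = 0.896 − (1.869) = -0.973 pp.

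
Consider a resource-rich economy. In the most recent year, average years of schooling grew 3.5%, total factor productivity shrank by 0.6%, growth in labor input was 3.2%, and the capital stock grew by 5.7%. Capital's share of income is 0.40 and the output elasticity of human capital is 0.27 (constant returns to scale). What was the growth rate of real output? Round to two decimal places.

Labor's share = 1 − 0.4 − 0.27 = 0.33.
The capital stock: 0.4 × 5.7 = 2.28 pp.
Average years of schooling: 0.27 × 3.5 = 0.945 pp.
Labor input: 0.33 × 3.2 = 1.056 pp.
Output growth = -0.6 + 4.281 = 3.681%.

3.68%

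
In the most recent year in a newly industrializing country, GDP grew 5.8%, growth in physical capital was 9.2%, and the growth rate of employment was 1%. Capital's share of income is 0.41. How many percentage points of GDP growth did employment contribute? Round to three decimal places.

Labor's share = 1 − 0.41 = 0.59.
Contribution = share × growth = 0.59 × 1 = 0.59 pp.

0.590 percentage points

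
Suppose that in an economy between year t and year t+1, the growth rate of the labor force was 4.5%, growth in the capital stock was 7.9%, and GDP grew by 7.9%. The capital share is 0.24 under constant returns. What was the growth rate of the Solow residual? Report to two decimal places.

2.58%

Labor's share = 1 − 0.24 = 0.76.
The capital stock: 0.24 × 7.9 = 1.896 pp.
The labor force: 0.76 × 4.5 = 3.42 pp.
TFP growth = 7.9 − 5.316 = 2.584%.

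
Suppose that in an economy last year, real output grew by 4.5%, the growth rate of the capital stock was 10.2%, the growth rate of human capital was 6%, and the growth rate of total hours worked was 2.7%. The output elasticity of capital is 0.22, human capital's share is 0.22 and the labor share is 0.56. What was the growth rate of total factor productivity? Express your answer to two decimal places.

Labor's share = 1 − 0.22 − 0.22 = 0.56.
The capital stock: 0.22 × 10.2 = 2.244 pp.
Human capital: 0.22 × 6 = 1.32 pp.
Total hours worked: 0.56 × 2.7 = 1.512 pp.
TFP growth = 4.5 − 5.076 = -0.576%.

-0.58%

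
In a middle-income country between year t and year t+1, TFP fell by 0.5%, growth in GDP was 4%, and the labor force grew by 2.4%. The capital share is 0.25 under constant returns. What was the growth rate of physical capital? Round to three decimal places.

Physical capital grew 10.800%.

Labor's share = 1 − 0.25 = 0.75.
gY = gA + 0.75×2.4 + 0.25×g.
0.25×g = 4 + 0.5 − 1.8 = 2.7.
g = 2.7 / 0.25 = 10.8%.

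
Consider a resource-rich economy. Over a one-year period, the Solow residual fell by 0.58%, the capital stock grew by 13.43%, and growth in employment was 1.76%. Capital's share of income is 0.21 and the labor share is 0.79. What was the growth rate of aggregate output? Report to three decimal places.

Labor's share = 1 − 0.21 = 0.79.
The capital stock: 0.21 × 13.43 = 2.8203 pp.
Employment: 0.79 × 1.76 = 1.3904 pp.
Output growth = -0.58 + 4.2107 = 3.6307%.

Aggregate output grew 3.631%.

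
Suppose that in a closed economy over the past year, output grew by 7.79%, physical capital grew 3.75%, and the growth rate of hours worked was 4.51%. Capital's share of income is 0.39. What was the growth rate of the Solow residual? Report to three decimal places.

Labor's share = 1 − 0.39 = 0.61.
Physical capital: 0.39 × 3.75 = 1.4625 pp.
Hours worked: 0.61 × 4.51 = 2.7511 pp.
TFP growth = 7.79 − 4.2136 = 3.5764%.

The Solow residual grew 3.576%.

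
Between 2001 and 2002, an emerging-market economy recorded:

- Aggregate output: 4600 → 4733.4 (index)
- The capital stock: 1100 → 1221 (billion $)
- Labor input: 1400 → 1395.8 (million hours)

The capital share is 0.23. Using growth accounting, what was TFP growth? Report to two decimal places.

Aggregate output growth = (4733.4 − 4600) / 4600 = 2.9%.
The capital stock growth = (1221 − 1100) / 1100 = 11%.
Labor input growth = (1395.8 − 1400) / 1400 = -0.3%.
Labor's share = 1 − 0.23 = 0.77.
The capital stock: 0.23 × 11 = 2.53 pp.
Labor input: 0.77 × (-0.3) = -0.231 pp.
TFP growth = 2.9 − 2.299 = 0.601%.

0.60%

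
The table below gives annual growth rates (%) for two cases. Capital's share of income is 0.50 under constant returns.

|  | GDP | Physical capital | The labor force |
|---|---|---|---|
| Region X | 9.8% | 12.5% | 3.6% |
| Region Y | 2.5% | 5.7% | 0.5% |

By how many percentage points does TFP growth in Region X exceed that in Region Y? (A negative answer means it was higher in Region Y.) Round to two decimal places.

Labor's share = 1 − 0.5 = 0.5.
Region X: TFP = 9.8 − 6.25 − 1.8 = 1.75%.
Region Y: TFP = 2.5 − 2.85 − 0.25 = -0.6%.
Difference = 1.75 − (-0.6) = 2.35 pp.

2.35 percentage points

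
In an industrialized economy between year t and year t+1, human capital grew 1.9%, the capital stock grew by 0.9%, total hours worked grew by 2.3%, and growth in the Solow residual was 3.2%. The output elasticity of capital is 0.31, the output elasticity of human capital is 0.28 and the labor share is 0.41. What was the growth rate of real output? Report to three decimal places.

Labor's share = 1 − 0.31 − 0.28 = 0.41.
The capital stock: 0.31 × 0.9 = 0.279 pp.
Human capital: 0.28 × 1.9 = 0.532 pp.
Total hours worked: 0.41 × 2.3 = 0.943 pp.
Output growth = 3.2 + 1.754 = 4.954%.

4.954%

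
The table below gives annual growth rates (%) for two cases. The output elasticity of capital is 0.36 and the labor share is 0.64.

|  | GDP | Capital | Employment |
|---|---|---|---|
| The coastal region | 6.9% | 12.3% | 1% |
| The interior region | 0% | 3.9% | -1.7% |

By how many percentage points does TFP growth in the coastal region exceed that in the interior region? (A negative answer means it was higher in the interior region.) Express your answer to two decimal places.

Labor's share = 1 − 0.36 = 0.64.
The coastal region: TFP = 6.9 − 4.428 − 0.64 = 1.832%.
The interior region: TFP = 0 − 1.404 + 1.088 = -0.316%.
Difference = 1.832 − (-0.316) = 2.148 pp.

2.15 percentage points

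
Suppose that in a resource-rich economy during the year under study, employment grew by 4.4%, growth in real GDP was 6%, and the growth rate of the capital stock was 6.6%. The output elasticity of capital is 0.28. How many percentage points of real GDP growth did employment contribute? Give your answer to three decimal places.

3.168

Labor's share = 1 − 0.28 = 0.72.
Contribution = share × growth = 0.72 × 4.4 = 3.168 pp.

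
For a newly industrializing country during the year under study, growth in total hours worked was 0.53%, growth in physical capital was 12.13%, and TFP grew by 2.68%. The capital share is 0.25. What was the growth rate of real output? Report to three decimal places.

Real output grew 6.110%.

Labor's share = 1 − 0.25 = 0.75.
Physical capital: 0.25 × 12.13 = 3.0325 pp.
Total hours worked: 0.75 × 0.53 = 0.3975 pp.
Output growth = 2.68 + 3.43 = 6.11%.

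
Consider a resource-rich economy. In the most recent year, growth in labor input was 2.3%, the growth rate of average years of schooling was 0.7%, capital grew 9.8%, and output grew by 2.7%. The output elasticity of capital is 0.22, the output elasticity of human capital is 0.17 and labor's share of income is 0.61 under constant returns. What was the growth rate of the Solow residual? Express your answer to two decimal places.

-0.98%

Labor's share = 1 − 0.22 − 0.17 = 0.61.
Capital: 0.22 × 9.8 = 2.156 pp.
Average years of schooling: 0.17 × 0.7 = 0.119 pp.
Labor input: 0.61 × 2.3 = 1.403 pp.
TFP growth = 2.7 − 3.678 = -0.978%.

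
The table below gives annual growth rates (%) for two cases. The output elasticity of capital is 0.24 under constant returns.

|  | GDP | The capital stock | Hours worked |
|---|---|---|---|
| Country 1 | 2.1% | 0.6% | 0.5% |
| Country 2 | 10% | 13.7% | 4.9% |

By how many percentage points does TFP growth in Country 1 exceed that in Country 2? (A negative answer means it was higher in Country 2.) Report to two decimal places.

-1.41 percentage points

Labor's share = 1 − 0.24 = 0.76.
Country 1: TFP = 2.1 − 0.144 − 0.38 = 1.576%.
Country 2: TFP = 10 − 3.288 − 3.724 = 2.988%.
Difference = 1.576 − (2.988) = -1.412 pp.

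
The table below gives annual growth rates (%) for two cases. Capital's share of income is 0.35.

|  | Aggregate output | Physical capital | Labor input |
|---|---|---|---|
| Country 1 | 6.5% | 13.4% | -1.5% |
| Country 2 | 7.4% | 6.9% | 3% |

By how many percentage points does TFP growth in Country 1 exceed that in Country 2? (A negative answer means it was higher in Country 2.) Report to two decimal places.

-0.25 percentage points

Labor's share = 1 − 0.35 = 0.65.
Country 1: TFP = 6.5 − 4.69 + 0.975 = 2.785%.
Country 2: TFP = 7.4 − 2.415 − 1.95 = 3.035%.
Difference = 2.785 − (3.035) = -0.25 pp.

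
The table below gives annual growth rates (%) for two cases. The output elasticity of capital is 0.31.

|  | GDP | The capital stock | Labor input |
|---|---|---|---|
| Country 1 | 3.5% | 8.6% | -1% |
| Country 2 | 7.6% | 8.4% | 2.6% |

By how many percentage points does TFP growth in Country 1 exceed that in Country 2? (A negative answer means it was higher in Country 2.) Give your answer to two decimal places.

-1.68 percentage points

Labor's share = 1 − 0.31 = 0.69.
Country 1: TFP = 3.5 − 2.666 + 0.69 = 1.524%.
Country 2: TFP = 7.6 − 2.604 − 1.794 = 3.202%.
Difference = 1.524 − (3.202) = -1.678 pp.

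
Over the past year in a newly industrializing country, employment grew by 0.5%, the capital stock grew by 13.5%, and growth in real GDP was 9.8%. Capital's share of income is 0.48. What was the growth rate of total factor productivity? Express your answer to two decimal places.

Labor's share = 1 − 0.48 = 0.52.
The capital stock: 0.48 × 13.5 = 6.48 pp.
Employment: 0.52 × 0.5 = 0.26 pp.
TFP growth = 9.8 − 6.74 = 3.06%.

3.06%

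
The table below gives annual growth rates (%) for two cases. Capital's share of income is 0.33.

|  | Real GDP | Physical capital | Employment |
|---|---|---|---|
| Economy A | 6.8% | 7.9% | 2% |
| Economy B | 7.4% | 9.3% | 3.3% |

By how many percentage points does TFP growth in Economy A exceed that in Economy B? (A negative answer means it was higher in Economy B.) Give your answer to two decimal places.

0.73 percentage points

Labor's share = 1 − 0.33 = 0.67.
Economy A: TFP = 6.8 − 2.607 − 1.34 = 2.853%.
Economy B: TFP = 7.4 − 3.069 − 2.211 = 2.12%.
Difference = 2.853 − (2.12) = 0.733 pp.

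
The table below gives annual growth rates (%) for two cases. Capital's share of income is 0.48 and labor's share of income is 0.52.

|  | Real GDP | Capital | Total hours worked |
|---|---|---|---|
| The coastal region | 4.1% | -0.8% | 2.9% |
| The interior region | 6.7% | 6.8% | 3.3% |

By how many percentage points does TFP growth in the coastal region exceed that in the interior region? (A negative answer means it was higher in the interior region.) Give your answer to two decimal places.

1.26 percentage points

Labor's share = 1 − 0.48 = 0.52.
The coastal region: TFP = 4.1 + 0.384 − 1.508 = 2.976%.
The interior region: TFP = 6.7 − 3.264 − 1.716 = 1.72%.
Difference = 2.976 − (1.72) = 1.256 pp.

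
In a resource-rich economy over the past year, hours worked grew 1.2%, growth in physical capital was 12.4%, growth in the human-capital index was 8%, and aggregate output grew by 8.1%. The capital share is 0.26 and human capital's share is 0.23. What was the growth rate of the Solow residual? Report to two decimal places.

The Solow residual growth was 2.42%.

Labor's share = 1 − 0.26 − 0.23 = 0.51.
Physical capital: 0.26 × 12.4 = 3.224 pp.
The human-capital index: 0.23 × 8 = 1.84 pp.
Hours worked: 0.51 × 1.2 = 0.612 pp.
TFP growth = 8.1 − 5.676 = 2.424%.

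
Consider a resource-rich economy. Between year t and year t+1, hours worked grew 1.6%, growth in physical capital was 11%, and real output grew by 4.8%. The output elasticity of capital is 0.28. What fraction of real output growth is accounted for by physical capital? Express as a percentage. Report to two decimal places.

64.17%

Physical capital contributed 0.28 × 11 = 3.08 pp.
Share of growth = 3.08 / 4.8 × 100 = 64.1667%.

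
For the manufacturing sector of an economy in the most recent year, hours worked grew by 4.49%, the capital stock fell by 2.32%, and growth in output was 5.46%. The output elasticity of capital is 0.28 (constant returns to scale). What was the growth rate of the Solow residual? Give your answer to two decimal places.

2.88%

Labor's share = 1 − 0.28 = 0.72.
The capital stock: 0.28 × (-2.32) = -0.6496 pp.
Hours worked: 0.72 × 4.49 = 3.2328 pp.
TFP growth = 5.46 − 2.5832 = 2.8768%.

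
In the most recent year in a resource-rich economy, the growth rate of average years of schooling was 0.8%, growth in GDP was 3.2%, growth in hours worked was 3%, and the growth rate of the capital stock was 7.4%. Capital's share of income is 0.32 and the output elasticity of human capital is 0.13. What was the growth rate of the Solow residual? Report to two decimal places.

-0.92%

Labor's share = 1 − 0.32 − 0.13 = 0.55.
The capital stock: 0.32 × 7.4 = 2.368 pp.
Average years of schooling: 0.13 × 0.8 = 0.104 pp.
Hours worked: 0.55 × 3 = 1.65 pp.
TFP growth = 3.2 − 4.122 = -0.922%.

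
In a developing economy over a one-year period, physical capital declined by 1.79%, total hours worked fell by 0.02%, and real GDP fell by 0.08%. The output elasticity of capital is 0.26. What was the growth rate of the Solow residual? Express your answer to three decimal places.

The Solow residual growth was 0.400%.

Labor's share = 1 − 0.26 = 0.74.
Physical capital: 0.26 × (-1.79) = -0.4654 pp.
Total hours worked: 0.74 × (-0.02) = -0.0148 pp.
TFP growth = -0.08 + 0.4802 = 0.4002%.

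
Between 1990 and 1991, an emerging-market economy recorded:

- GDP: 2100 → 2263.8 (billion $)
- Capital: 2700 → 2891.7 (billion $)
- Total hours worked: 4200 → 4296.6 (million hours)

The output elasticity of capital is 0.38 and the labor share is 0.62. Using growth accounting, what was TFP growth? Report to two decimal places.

GDP growth = (2263.8 − 2100) / 2100 = 7.8%.
Capital growth = (2891.7 − 2700) / 2700 = 7.1%.
Total hours worked growth = (4296.6 − 4200) / 4200 = 2.3%.
Labor's share = 1 − 0.38 = 0.62.
Capital: 0.38 × 7.1 = 2.698 pp.
Total hours worked: 0.62 × 2.3 = 1.426 pp.
TFP growth = 7.8 − 4.124 = 3.676%.

3.68%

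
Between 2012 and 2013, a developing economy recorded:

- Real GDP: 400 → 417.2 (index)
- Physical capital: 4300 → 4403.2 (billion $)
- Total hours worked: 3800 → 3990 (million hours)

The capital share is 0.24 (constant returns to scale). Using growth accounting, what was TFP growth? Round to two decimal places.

Real GDP growth = (417.2 − 400) / 400 = 4.3%.
Physical capital growth = (4403.2 − 4300) / 4300 = 2.4%.
Total hours worked growth = (3990 − 3800) / 3800 = 5%.
Labor's share = 1 − 0.24 = 0.76.
Physical capital: 0.24 × 2.4 = 0.576 pp.
Total hours worked: 0.76 × 5 = 3.8 pp.
TFP growth = 4.3 − 4.376 = -0.076%.

-0.08%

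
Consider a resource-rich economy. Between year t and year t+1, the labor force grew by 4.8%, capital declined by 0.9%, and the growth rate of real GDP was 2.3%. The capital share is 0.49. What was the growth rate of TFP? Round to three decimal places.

0.293%

Labor's share = 1 − 0.49 = 0.51.
Capital: 0.49 × (-0.9) = -0.441 pp.
The labor force: 0.51 × 4.8 = 2.448 pp.
TFP growth = 2.3 − 2.007 = 0.293%.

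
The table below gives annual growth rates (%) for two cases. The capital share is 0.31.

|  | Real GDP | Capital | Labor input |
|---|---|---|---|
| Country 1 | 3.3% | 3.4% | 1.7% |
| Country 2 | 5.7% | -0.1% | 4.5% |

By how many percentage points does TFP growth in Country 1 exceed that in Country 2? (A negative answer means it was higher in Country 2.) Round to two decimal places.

-1.55 percentage points

Labor's share = 1 − 0.31 = 0.69.
Country 1: TFP = 3.3 − 1.054 − 1.173 = 1.073%.
Country 2: TFP = 5.7 + 0.031 − 3.105 = 2.626%.
Difference = 1.073 − (2.626) = -1.553 pp.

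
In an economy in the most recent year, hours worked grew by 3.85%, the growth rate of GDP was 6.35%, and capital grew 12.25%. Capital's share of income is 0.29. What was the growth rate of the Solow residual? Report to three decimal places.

0.064%

Labor's share = 1 − 0.29 = 0.71.
Capital: 0.29 × 12.25 = 3.5525 pp.
Hours worked: 0.71 × 3.85 = 2.7335 pp.
TFP growth = 6.35 − 6.286 = 0.064%.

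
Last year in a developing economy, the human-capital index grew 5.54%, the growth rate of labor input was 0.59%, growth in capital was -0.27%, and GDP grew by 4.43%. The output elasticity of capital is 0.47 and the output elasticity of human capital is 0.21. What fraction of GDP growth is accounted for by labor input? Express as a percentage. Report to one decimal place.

4.3%

Labor's share = 1 − 0.47 − 0.21 = 0.32.
Labor input contributed 0.32 × 0.59 = 0.1888 pp.
Share of growth = 0.1888 / 4.43 × 100 = 4.262%.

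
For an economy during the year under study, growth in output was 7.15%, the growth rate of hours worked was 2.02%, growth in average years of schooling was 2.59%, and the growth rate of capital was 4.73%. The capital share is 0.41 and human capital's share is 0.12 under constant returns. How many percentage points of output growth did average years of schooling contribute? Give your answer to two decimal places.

Contribution = share × growth = 0.12 × 2.59 = 0.3108 pp.

0.31 pp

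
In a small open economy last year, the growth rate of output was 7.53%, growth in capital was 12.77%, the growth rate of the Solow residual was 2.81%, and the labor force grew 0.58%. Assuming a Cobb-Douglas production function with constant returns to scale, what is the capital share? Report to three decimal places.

gY = gA + α·gK + (1−α)·gL, so gY − gA − gL = α(gK − gL).
7.53 − 2.81 − 0.58 = α × (12.77 − 0.58).
4.14 = 12.19 α, so α = 0.33962.

The capital share is 0.340.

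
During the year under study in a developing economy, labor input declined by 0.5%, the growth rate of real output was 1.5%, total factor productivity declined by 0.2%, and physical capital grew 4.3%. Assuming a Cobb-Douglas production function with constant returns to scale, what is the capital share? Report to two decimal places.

0.46

gY = gA + α·gK + (1−α)·gL, so gY − gA − gL = α(gK − gL).
1.5 + 0.2 + 0.5 = α × (4.3 − (-0.5)).
2.2 = 4.8 α, so α = 0.4583.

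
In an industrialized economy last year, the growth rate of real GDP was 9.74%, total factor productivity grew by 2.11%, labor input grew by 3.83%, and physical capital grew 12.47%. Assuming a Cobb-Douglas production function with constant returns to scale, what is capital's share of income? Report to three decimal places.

Capital's share of income is 0.440.

gY = gA + α·gK + (1−α)·gL, so gY − gA − gL = α(gK − gL).
9.74 − 2.11 − 3.83 = α × (12.47 − 3.83).
3.8 = 8.64 α, so α = 0.43981.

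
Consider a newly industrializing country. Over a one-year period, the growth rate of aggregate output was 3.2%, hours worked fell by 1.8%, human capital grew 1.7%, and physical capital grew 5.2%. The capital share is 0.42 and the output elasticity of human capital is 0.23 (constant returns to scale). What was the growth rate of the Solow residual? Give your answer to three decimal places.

Labor's share = 1 − 0.42 − 0.23 = 0.35.
Physical capital: 0.42 × 5.2 = 2.184 pp.
Human capital: 0.23 × 1.7 = 0.391 pp.
Hours worked: 0.35 × (-1.8) = -0.63 pp.
TFP growth = 3.2 − 1.945 = 1.255%.

The Solow residual growth was 1.255%.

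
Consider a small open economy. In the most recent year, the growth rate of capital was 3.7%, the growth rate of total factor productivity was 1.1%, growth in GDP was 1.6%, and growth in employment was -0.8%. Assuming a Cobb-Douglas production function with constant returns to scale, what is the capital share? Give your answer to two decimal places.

gY = gA + α·gK + (1−α)·gL, so gY − gA − gL = α(gK − gL).
1.6 − 1.1 + 0.8 = α × (3.7 − (-0.8)).
1.3 = 4.5 α, so α = 0.2889.

0.29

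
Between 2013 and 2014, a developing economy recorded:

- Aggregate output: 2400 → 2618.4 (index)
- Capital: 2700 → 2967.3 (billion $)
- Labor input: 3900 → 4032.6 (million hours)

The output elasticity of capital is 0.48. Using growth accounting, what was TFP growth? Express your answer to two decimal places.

Aggregate output growth = (2618.4 − 2400) / 2400 = 9.1%.
Capital growth = (2967.3 − 2700) / 2700 = 9.9%.
Labor input growth = (4032.6 − 3900) / 3900 = 3.4%.
Labor's share = 1 − 0.48 = 0.52.
Capital: 0.48 × 9.9 = 4.752 pp.
Labor input: 0.52 × 3.4 = 1.768 pp.
TFP growth = 9.1 − 6.52 = 2.58%.

2.58%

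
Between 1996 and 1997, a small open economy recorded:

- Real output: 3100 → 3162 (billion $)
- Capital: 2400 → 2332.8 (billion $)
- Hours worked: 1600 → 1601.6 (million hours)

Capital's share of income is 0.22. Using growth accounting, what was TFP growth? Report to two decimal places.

Real output growth = (3162 − 3100) / 3100 = 2%.
Capital growth = (2332.8 − 2400) / 2400 = -2.8%.
Hours worked growth = (1601.6 − 1600) / 1600 = 0.1%.
Labor's share = 1 − 0.22 = 0.78.
Capital: 0.22 × (-2.8) = -0.616 pp.
Hours worked: 0.78 × 0.1 = 0.078 pp.
TFP growth = 2 + 0.538 = 2.538%.

TFP growth was 2.54%.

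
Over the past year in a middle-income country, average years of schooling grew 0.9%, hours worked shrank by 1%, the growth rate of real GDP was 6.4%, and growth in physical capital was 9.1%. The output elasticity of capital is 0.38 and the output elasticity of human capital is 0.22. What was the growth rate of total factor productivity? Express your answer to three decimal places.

Total factor productivity growth was 3.144%.

Labor's share = 1 − 0.38 − 0.22 = 0.4.
Physical capital: 0.38 × 9.1 = 3.458 pp.
Average years of schooling: 0.22 × 0.9 = 0.198 pp.
Hours worked: 0.4 × (-1) = -0.4 pp.
TFP growth = 6.4 − 3.256 = 3.144%.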